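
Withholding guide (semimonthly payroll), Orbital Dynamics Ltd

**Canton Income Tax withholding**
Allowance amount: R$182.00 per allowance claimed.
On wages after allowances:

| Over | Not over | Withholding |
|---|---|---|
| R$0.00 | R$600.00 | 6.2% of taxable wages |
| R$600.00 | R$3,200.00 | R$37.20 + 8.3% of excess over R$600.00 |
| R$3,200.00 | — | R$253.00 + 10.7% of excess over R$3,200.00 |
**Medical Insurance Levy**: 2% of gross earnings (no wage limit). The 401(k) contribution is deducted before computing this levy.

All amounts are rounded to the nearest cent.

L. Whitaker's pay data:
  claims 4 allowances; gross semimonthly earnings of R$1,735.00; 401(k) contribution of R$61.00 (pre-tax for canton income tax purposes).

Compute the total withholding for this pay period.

R$99.40

Canton Income Tax: taxable = R$1,735.00 − R$61.00 − 4×R$182.00 = R$946.00
  R$37.20 + 8.3% × (R$946.00 − R$600.00) = R$37.20 + 8.3% × R$346.00 = R$65.92
Medical Insurance Levy: 2% × R$1,674.00 = R$33.48
Total: R$65.92 + R$33.48 = R$99.40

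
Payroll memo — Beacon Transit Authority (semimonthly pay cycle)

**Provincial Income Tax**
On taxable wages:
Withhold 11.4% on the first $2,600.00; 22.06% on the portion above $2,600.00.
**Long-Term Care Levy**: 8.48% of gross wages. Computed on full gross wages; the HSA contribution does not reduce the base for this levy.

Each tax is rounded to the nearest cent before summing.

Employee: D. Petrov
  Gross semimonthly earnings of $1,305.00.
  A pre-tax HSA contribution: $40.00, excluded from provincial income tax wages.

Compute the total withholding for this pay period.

$254.87

Provincial Income Tax: taxable = $1,305.00 − $40.00 = $1,265.00
  11.4% × $1,265.00 = $144.21
Long-Term Care Levy: 8.48% × $1,305.00 = $110.66
Total: $144.21 + $110.66 = $254.87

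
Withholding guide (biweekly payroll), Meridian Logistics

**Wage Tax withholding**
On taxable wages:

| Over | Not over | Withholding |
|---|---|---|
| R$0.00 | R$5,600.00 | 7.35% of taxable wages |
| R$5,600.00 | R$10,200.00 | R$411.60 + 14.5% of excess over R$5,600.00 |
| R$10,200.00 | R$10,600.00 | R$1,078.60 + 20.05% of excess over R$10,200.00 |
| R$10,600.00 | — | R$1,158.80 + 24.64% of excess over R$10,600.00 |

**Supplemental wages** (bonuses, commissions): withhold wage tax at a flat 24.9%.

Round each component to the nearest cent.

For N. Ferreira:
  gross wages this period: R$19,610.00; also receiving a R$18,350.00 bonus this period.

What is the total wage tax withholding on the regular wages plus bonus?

Wage Tax: taxable = R$19,610.00
  R$1,158.80 + 24.64% × (R$19,610.00 − R$10,600.00) = R$1,158.80 + 24.64% × R$9,010.00 = R$3,378.86
Supplemental (24.9% flat on bonus): 24.9% × R$18,350.00 = R$4,569.15
Total wage tax: R$3,378.86 + R$4,569.15 = R$7,948.01

R$7,948.01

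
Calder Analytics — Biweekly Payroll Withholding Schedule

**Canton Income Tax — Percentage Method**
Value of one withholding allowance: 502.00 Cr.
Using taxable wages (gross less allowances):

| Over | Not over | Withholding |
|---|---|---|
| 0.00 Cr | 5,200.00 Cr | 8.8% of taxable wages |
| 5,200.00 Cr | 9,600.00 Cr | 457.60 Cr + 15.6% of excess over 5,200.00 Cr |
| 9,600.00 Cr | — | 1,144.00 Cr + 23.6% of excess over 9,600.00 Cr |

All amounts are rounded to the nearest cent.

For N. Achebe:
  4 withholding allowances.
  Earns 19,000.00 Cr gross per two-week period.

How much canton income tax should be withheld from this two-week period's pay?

Canton Income Tax: taxable = 19,000.00 Cr − 4×502.00 Cr = 16,992.00 Cr
  1,144.00 Cr + 23.6% × (16,992.00 Cr − 9,600.00 Cr) = 1,144.00 Cr + 23.6% × 7,392.00 Cr = 2,888.51 Cr

2,888.51 Cr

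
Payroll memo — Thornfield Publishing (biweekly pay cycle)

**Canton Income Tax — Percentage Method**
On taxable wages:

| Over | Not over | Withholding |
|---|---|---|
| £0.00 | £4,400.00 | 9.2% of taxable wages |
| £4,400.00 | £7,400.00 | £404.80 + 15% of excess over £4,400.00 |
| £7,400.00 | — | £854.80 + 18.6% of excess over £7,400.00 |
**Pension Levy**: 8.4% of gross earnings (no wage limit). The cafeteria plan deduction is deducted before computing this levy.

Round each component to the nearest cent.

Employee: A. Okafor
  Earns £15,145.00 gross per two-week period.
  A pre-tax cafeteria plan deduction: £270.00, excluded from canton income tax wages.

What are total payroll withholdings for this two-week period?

£3,494.65

Canton Income Tax: taxable = £15,145.00 − £270.00 = £14,875.00
  £854.80 + 18.6% × (£14,875.00 − £7,400.00) = £854.80 + 18.6% × £7,475.00 = £2,245.15
Pension Levy: 8.4% × £14,875.00 = £1,249.50
Total: £2,245.15 + £1,249.50 = £3,494.65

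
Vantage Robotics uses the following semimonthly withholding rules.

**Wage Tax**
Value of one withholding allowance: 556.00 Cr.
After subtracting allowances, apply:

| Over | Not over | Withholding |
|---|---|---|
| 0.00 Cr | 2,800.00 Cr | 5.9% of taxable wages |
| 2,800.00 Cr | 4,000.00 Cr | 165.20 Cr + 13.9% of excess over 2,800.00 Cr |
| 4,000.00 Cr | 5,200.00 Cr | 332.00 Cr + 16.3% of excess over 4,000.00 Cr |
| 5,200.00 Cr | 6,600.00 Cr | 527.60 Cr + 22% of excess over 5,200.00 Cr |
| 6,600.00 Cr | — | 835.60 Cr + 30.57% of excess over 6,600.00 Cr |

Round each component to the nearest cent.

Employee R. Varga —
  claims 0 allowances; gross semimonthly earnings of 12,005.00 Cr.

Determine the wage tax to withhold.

2,487.91 Cr

Wage Tax: taxable = 12,005.00 Cr
  835.60 Cr + 30.57% × (12,005.00 Cr − 6,600.00 Cr) = 835.60 Cr + 30.57% × 5,405.00 Cr = 2,487.91 Cr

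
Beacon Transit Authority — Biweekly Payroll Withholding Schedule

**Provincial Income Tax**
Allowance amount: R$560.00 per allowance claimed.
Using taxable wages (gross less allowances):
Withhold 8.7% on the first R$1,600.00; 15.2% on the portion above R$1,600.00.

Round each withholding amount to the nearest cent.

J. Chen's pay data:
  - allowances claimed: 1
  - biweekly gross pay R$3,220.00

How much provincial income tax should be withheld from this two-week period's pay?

R$300.32

Provincial Income Tax: taxable = R$3,220.00 − 1×R$560.00 = R$2,660.00
  R$139.20 + 15.2% × (R$2,660.00 − R$1,600.00) = R$139.20 + 15.2% × R$1,060.00 = R$300.32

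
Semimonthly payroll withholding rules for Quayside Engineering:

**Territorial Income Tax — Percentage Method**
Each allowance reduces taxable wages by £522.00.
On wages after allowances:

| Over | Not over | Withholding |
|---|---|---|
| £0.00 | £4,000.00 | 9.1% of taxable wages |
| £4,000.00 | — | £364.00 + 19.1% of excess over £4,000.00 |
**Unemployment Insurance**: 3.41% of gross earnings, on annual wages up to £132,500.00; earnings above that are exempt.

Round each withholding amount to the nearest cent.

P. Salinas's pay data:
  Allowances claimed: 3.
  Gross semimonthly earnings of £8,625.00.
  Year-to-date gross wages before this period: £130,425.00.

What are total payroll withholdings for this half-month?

£1,019.03

Territorial Income Tax: taxable = £8,625.00 − 3×£522.00 = £7,059.00
  £364.00 + 19.1% × (£7,059.00 − £4,000.00) = £364.00 + 19.1% × £3,059.00 = £948.27
Unemployment Insurance: cap £132,500.00 − YTD £130,425.00 = £2,075.00 subject; 3.41% × £2,075.00 = £70.76
Total: £948.27 + £70.76 = £1,019.03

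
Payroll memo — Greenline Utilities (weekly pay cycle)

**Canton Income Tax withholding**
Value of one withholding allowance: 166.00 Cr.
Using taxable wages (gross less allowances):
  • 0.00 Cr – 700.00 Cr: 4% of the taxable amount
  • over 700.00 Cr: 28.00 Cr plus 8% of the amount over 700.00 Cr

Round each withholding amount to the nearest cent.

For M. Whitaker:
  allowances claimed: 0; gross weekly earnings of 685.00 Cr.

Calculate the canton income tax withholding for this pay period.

Canton Income Tax: taxable = 685.00 Cr
  4% × 685.00 Cr = 27.40 Cr

27.40 Cr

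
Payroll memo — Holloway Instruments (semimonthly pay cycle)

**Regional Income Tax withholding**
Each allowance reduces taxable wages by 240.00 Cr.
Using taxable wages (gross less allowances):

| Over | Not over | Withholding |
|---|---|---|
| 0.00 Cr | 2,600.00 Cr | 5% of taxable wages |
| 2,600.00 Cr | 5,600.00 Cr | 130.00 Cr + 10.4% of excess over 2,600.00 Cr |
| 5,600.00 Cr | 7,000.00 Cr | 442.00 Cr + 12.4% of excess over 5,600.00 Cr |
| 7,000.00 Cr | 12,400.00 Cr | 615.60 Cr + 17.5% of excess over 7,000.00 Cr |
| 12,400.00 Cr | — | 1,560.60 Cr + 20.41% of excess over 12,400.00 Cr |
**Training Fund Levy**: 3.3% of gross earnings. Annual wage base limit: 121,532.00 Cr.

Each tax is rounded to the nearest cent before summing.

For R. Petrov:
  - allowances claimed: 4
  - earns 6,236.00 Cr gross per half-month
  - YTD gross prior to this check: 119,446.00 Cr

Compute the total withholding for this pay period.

Regional Income Tax: taxable = 6,236.00 Cr − 4×240.00 Cr = 5,276.00 Cr
  130.00 Cr + 10.4% × (5,276.00 Cr − 2,600.00 Cr) = 130.00 Cr + 10.4% × 2,676.00 Cr = 408.30 Cr
Training Fund Levy: cap 121,532.00 Cr − YTD 119,446.00 Cr = 2,086.00 Cr subject; 3.3% × 2,086.00 Cr = 68.84 Cr
Total: 408.30 Cr + 68.84 Cr = 477.14 Cr

477.14 Cr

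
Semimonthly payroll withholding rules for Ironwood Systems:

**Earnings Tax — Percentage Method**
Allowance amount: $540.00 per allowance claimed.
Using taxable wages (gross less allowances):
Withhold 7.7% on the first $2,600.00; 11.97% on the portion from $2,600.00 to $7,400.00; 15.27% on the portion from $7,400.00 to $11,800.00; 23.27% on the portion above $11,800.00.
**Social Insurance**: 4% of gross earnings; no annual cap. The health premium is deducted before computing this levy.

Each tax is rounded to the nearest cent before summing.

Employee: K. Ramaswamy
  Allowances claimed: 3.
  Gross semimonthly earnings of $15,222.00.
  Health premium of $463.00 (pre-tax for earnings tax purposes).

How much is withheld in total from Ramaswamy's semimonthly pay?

$2,348.59

Earnings Tax: taxable = $15,222.00 − $463.00 − 3×$540.00 = $13,139.00
  $1,446.64 + 23.27% × ($13,139.00 − $11,800.00) = $1,446.64 + 23.27% × $1,339.00 = $1,758.23
Social Insurance: 4% × $14,759.00 = $590.36
Total: $1,758.23 + $590.36 = $2,348.59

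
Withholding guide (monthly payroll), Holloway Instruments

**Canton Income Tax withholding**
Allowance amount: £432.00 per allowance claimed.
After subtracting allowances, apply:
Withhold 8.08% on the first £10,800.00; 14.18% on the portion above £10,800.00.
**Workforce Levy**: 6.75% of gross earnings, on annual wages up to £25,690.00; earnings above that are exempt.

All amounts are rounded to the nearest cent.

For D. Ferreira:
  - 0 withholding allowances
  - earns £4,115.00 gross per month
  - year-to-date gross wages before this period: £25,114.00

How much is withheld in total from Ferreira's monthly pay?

Canton Income Tax: taxable = £4,115.00
  8.08% × £4,115.00 = £332.49
Workforce Levy: cap £25,690.00 − YTD £25,114.00 = £576.00 subject; 6.75% × £576.00 = £38.88
Total: £332.49 + £38.88 = £371.37

£371.37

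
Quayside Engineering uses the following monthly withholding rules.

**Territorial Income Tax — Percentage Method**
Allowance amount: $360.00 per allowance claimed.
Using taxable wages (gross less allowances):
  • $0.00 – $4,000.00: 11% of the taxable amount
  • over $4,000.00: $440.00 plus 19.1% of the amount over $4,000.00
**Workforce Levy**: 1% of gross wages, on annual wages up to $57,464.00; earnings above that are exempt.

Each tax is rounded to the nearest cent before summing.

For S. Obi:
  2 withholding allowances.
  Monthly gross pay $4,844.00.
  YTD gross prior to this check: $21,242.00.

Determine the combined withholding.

Territorial Income Tax: taxable = $4,844.00 − 2×$360.00 = $4,124.00
  $440.00 + 19.1% × ($4,124.00 − $4,000.00) = $440.00 + 19.1% × $124.00 = $463.68
Workforce Levy: 1% × $4,844.00 = $48.44
Total: $463.68 + $48.44 = $512.12

$512.12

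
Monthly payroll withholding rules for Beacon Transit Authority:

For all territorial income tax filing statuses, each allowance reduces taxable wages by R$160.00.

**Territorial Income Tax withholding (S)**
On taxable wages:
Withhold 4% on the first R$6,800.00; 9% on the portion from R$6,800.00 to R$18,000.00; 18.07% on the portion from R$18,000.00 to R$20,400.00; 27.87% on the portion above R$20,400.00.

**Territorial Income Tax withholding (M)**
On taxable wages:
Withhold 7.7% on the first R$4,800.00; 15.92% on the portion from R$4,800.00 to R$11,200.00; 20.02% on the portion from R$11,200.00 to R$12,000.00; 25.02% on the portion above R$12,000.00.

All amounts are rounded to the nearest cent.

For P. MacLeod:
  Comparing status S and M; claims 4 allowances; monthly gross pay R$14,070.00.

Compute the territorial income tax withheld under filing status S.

Territorial Income Tax (S): taxable = R$14,070.00 − 4×R$160.00 = R$13,430.00
  R$272.00 + 9% × (R$13,430.00 − R$6,800.00) = R$272.00 + 9% × R$6,630.00 = R$868.70

R$868.70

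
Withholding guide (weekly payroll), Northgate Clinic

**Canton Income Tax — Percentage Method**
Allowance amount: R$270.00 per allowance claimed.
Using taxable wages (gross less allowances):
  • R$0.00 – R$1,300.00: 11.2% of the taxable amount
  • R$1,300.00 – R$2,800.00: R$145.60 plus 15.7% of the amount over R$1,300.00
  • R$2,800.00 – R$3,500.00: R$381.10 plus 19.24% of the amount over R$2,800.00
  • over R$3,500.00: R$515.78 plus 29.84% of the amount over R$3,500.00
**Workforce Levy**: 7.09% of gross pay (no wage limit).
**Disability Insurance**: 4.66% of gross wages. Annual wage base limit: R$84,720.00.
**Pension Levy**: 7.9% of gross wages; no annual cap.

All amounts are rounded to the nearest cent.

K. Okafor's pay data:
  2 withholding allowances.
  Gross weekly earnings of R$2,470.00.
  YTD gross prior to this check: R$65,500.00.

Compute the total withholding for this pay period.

R$729.86

Canton Income Tax: taxable = R$2,470.00 − 2×R$270.00 = R$1,930.00
  R$145.60 + 15.7% × (R$1,930.00 − R$1,300.00) = R$145.60 + 15.7% × R$630.00 = R$244.51
Workforce Levy: 7.09% × R$2,470.00 = R$175.12
Disability Insurance: 4.66% × R$2,470.00 = R$115.10
Pension Levy: 7.9% × R$2,470.00 = R$195.13
Total: R$244.51 + R$175.12 + R$115.10 + R$195.13 = R$729.86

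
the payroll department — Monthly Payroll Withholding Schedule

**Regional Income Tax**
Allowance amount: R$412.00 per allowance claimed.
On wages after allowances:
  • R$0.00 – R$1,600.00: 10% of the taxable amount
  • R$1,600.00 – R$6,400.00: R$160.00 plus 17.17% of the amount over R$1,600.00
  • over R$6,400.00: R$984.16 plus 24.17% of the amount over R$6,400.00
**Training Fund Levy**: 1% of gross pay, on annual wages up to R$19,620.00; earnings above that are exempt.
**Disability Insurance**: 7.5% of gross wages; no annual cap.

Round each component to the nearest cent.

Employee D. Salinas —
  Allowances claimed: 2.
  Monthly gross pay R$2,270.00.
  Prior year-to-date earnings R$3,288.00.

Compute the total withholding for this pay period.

Regional Income Tax: taxable = R$2,270.00 − 2×R$412.00 = R$1,446.00
  10% × R$1,446.00 = R$144.60
Training Fund Levy: 1% × R$2,270.00 = R$22.70
Disability Insurance: 7.5% × R$2,270.00 = R$170.25
Total: R$144.60 + R$22.70 + R$170.25 = R$337.55

R$337.55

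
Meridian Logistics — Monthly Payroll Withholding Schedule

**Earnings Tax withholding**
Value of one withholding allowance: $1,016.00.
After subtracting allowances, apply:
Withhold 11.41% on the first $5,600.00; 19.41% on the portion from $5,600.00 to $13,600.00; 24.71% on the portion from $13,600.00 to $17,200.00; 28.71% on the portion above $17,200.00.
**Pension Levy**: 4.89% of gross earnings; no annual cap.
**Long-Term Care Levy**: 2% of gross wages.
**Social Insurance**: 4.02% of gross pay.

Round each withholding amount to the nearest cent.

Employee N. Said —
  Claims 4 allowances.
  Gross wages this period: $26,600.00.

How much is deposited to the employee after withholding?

Earnings Tax: taxable = $26,600.00 − 4×$1,016.00 = $22,536.00
  $3,081.32 + 28.71% × ($22,536.00 − $17,200.00) = $3,081.32 + 28.71% × $5,336.00 = $4,613.29
Pension Levy: 4.89% × $26,600.00 = $1,300.74
Long-Term Care Levy: 2% × $26,600.00 = $532.00
Social Insurance: 4.02% × $26,600.00 = $1,069.32
Total withheld: $4,613.29 + $1,300.74 + $532.00 + $1,069.32 = $7,515.35
Net pay: $26,600.00 − $7,515.35 = $19,084.65

$19,084.65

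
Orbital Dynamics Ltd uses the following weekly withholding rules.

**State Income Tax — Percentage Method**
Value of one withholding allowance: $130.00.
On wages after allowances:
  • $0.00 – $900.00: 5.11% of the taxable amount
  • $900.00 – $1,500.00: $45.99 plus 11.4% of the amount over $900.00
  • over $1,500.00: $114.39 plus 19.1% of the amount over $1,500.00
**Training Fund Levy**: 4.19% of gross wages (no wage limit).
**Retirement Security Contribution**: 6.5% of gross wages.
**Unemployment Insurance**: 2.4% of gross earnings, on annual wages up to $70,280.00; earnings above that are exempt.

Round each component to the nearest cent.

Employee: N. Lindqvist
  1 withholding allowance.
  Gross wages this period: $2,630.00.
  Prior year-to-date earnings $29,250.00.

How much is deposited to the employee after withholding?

State Income Tax: taxable = $2,630.00 − 1×$130.00 = $2,500.00
  $114.39 + 19.1% × ($2,500.00 − $1,500.00) = $114.39 + 19.1% × $1,000.00 = $305.39
Training Fund Levy: 4.19% × $2,630.00 = $110.20
Retirement Security Contribution: 6.5% × $2,630.00 = $170.95
Unemployment Insurance: 2.4% × $2,630.00 = $63.12
Total withheld: $305.39 + $110.20 + $170.95 + $63.12 = $649.66
Net pay: $2,630.00 − $649.66 = $1,980.34

$1,980.34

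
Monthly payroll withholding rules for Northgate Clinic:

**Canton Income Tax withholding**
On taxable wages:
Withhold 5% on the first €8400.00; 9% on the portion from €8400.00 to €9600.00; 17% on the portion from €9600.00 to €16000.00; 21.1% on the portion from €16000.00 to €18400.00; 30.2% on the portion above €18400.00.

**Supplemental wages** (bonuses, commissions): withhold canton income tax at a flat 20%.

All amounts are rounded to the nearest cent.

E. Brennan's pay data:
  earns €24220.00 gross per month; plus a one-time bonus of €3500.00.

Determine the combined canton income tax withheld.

Canton Income Tax: taxable = €24220.00
  €2122.40 + 30.2% × (€24220.00 − €18400.00) = €2122.40 + 30.2% × €5820.00 = €3880.04
Supplemental (20% flat on bonus): 20% × €3500.00 = €700.00
Total canton income tax: €3880.04 + €700.00 = €4580.04

€4580.04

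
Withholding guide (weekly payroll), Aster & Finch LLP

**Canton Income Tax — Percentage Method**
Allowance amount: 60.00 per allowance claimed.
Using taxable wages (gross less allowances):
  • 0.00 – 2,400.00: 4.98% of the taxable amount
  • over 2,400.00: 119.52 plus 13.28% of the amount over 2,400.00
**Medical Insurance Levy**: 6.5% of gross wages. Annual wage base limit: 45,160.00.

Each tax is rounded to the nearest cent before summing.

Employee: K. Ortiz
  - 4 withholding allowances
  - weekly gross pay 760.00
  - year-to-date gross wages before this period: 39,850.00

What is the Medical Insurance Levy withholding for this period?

Medical Insurance Levy: 6.5% × 760.00 = 49.40

49.40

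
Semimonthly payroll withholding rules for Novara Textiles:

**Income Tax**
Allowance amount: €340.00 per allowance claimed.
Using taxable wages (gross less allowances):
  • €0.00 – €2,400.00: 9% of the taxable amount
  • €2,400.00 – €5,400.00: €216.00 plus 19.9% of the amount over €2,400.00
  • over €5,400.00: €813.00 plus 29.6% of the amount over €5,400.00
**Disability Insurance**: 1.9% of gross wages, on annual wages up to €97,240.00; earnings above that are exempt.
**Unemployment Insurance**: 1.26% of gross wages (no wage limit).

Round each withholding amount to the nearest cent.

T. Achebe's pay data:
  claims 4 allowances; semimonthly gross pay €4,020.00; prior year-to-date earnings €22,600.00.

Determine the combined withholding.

€394.77

Income Tax: taxable = €4,020.00 − 4×€340.00 = €2,660.00
  €216.00 + 19.9% × (€2,660.00 − €2,400.00) = €216.00 + 19.9% × €260.00 = €267.74
Disability Insurance: 1.9% × €4,020.00 = €76.38
Unemployment Insurance: 1.26% × €4,020.00 = €50.65
Total: €267.74 + €76.38 + €50.65 = €394.77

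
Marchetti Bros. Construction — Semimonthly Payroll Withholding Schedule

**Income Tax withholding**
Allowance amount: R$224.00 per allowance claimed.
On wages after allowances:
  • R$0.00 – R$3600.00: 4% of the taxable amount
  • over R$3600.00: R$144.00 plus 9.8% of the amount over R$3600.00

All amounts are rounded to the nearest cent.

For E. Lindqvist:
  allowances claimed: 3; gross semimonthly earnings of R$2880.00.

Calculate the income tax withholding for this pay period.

Income Tax: taxable = R$2880.00 − 3×R$224.00 = R$2208.00
  4% × R$2208.00 = R$88.32

R$88.32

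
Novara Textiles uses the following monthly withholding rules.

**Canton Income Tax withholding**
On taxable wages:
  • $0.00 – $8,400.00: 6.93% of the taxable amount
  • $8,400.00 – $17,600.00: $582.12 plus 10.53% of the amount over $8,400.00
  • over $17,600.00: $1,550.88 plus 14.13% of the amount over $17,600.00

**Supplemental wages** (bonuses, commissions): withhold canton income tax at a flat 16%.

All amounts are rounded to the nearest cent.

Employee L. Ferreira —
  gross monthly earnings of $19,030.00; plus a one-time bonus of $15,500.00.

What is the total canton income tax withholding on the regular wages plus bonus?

$4,232.94

Canton Income Tax: taxable = $19,030.00
  $1,550.88 + 14.13% × ($19,030.00 − $17,600.00) = $1,550.88 + 14.13% × $1,430.00 = $1,752.94
Supplemental (16% flat on bonus): 16% × $15,500.00 = $2,480.00
Total canton income tax: $1,752.94 + $2,480.00 = $4,232.94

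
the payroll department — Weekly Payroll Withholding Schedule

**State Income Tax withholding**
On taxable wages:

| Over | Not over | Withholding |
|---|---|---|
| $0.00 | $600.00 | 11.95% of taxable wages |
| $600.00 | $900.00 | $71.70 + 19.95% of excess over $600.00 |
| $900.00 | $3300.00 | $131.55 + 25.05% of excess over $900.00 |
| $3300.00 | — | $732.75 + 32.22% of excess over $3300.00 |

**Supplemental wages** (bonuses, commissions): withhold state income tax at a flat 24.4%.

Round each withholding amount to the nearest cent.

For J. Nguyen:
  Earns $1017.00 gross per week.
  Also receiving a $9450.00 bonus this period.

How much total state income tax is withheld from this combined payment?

State Income Tax: taxable = $1017.00
  $131.55 + 25.05% × ($1017.00 − $900.00) = $131.55 + 25.05% × $117.00 = $160.86
Supplemental (24.4% flat on bonus): 24.4% × $9450.00 = $2305.80
Total state income tax: $160.86 + $2305.80 = $2466.66

$2466.66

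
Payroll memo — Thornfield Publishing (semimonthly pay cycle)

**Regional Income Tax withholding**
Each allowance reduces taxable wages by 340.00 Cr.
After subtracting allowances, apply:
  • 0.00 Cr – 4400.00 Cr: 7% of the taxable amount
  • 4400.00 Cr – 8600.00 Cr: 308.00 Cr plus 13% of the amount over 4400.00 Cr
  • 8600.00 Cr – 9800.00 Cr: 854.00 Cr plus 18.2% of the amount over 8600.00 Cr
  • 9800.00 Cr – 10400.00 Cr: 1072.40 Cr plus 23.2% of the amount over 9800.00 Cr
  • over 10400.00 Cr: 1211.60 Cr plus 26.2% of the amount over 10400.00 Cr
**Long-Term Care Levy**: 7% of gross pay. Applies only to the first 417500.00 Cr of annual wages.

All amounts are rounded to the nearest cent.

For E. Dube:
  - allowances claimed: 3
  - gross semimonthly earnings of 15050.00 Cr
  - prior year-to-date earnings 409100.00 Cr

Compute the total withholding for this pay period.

2750.66 Cr

Regional Income Tax: taxable = 15050.00 Cr − 3×340.00 Cr = 14030.00 Cr
  1211.60 Cr + 26.2% × (14030.00 Cr − 10400.00 Cr) = 1211.60 Cr + 26.2% × 3630.00 Cr = 2162.66 Cr
Long-Term Care Levy: cap 417500.00 Cr − YTD 409100.00 Cr = 8400.00 Cr subject; 7% × 8400.00 Cr = 588.00 Cr
Total: 2162.66 Cr + 588.00 Cr = 2750.66 Cr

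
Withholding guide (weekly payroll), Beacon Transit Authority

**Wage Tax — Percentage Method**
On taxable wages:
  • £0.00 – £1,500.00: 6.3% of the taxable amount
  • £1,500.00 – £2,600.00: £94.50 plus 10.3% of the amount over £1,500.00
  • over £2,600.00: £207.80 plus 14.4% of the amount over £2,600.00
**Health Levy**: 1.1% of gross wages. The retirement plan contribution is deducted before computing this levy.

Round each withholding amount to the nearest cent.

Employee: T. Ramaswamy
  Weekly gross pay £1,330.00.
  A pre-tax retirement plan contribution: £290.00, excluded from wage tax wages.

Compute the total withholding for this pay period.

Wage Tax: taxable = £1,330.00 − £290.00 = £1,040.00
  6.3% × £1,040.00 = £65.52
Health Levy: 1.1% × £1,040.00 = £11.44
Total: £65.52 + £11.44 = £76.96

£76.96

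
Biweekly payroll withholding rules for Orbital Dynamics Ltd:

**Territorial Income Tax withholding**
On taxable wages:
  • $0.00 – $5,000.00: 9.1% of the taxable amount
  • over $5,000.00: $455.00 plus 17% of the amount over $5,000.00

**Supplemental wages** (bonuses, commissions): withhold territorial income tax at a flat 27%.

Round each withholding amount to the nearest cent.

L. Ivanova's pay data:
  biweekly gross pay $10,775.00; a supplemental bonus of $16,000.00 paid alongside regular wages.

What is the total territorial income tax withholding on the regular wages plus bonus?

Territorial Income Tax: taxable = $10,775.00
  $455.00 + 17% × ($10,775.00 − $5,000.00) = $455.00 + 17% × $5,775.00 = $1,436.75
Supplemental (27% flat on bonus): 27% × $16,000.00 = $4,320.00
Total territorial income tax: $1,436.75 + $4,320.00 = $5,756.75

$5,756.75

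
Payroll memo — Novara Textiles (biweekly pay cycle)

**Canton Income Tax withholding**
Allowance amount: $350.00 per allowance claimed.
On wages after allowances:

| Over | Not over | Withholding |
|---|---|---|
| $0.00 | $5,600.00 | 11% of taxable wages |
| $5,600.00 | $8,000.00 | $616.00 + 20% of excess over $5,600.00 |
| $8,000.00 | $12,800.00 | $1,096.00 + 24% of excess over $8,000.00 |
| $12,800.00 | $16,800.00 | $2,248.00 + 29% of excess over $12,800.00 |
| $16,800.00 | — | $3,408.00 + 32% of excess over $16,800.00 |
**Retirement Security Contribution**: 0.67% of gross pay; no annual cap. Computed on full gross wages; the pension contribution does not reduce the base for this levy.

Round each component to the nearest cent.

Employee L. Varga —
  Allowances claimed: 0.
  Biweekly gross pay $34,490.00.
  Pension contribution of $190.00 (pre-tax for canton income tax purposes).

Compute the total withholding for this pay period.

$9,239.08

Canton Income Tax: taxable = $34,490.00 − $190.00 = $34,300.00
  $3,408.00 + 32% × ($34,300.00 − $16,800.00) = $3,408.00 + 32% × $17,500.00 = $9,008.00
Retirement Security Contribution: 0.67% × $34,490.00 = $231.08
Total: $9,008.00 + $231.08 = $9,239.08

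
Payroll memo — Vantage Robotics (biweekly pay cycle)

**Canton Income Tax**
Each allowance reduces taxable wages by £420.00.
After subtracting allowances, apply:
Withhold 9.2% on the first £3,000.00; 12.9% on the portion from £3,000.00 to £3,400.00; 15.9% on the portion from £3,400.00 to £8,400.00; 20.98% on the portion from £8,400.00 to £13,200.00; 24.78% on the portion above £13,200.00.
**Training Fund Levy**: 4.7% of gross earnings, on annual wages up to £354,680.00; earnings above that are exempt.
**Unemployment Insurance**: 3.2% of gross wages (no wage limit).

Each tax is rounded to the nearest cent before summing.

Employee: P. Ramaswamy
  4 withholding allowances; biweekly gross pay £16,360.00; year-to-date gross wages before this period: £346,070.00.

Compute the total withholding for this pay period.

Canton Income Tax: taxable = £16,360.00 − 4×£420.00 = £14,680.00
  £2,129.64 + 24.78% × (£14,680.00 − £13,200.00) = £2,129.64 + 24.78% × £1,480.00 = £2,496.38
Training Fund Levy: cap £354,680.00 − YTD £346,070.00 = £8,610.00 subject; 4.7% × £8,610.00 = £404.67
Unemployment Insurance: 3.2% × £16,360.00 = £523.52
Total: £2,496.38 + £404.67 + £523.52 = £3,424.57

£3,424.57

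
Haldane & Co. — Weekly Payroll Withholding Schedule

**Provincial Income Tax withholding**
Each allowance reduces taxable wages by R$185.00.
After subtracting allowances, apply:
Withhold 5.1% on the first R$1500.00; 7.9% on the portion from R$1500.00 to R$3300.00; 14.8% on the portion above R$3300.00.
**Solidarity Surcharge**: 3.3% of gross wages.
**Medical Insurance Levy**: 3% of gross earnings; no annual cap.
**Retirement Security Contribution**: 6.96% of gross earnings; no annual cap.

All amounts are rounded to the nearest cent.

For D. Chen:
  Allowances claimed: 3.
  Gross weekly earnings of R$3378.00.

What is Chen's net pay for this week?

Provincial Income Tax: taxable = R$3378.00 − 3×R$185.00 = R$2823.00
  R$76.50 + 7.9% × (R$2823.00 − R$1500.00) = R$76.50 + 7.9% × R$1323.00 = R$181.02
Solidarity Surcharge: 3.3% × R$3378.00 = R$111.47
Medical Insurance Levy: 3% × R$3378.00 = R$101.34
Retirement Security Contribution: 6.96% × R$3378.00 = R$235.11
Total withheld: R$181.02 + R$111.47 + R$101.34 + R$235.11 = R$628.94
Net pay: R$3378.00 − R$628.94 = R$2749.06

R$2749.06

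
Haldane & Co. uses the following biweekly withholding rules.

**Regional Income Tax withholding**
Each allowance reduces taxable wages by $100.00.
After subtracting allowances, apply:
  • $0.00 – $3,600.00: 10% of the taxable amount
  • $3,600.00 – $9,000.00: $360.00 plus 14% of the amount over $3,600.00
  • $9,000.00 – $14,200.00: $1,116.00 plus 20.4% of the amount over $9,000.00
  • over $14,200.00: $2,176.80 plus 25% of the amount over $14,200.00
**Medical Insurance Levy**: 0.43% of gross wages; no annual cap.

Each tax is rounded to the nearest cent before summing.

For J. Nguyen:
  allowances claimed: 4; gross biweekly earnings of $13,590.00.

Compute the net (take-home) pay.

Regional Income Tax: taxable = $13,590.00 − 4×$100.00 = $13,190.00
  $1,116.00 + 20.4% × ($13,190.00 − $9,000.00) = $1,116.00 + 20.4% × $4,190.00 = $1,970.76
Medical Insurance Levy: 0.43% × $13,590.00 = $58.44
Total withheld: $1,970.76 + $58.44 = $2,029.20
Net pay: $13,590.00 − $2,029.20 = $11,560.80

$11,560.80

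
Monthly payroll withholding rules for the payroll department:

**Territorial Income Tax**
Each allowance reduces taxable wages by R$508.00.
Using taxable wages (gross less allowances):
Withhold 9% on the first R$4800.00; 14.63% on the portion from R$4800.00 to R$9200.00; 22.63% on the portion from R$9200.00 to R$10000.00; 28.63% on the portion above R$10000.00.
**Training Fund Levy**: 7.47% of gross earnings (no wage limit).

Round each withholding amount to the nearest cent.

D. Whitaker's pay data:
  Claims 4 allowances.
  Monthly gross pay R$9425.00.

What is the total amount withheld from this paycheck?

Territorial Income Tax: taxable = R$9425.00 − 4×R$508.00 = R$7393.00
  R$432.00 + 14.63% × (R$7393.00 − R$4800.00) = R$432.00 + 14.63% × R$2593.00 = R$811.36
Training Fund Levy: 7.47% × R$9425.00 = R$704.05
Total: R$811.36 + R$704.05 = R$1515.41

R$1515.41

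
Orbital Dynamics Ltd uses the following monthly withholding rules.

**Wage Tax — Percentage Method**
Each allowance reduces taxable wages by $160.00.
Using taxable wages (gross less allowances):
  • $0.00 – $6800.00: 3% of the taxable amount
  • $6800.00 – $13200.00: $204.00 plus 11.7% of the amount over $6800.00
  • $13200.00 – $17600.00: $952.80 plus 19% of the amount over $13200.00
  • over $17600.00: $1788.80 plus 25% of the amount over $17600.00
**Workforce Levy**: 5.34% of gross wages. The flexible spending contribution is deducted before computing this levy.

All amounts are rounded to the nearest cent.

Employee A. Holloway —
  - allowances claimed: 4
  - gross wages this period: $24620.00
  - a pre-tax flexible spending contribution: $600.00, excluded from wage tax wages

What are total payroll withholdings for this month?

$4516.47

Wage Tax: taxable = $24620.00 − $600.00 − 4×$160.00 = $23380.00
  $1788.80 + 25% × ($23380.00 − $17600.00) = $1788.80 + 25% × $5780.00 = $3233.80
Workforce Levy: 5.34% × $24020.00 = $1282.67
Total: $3233.80 + $1282.67 = $4516.47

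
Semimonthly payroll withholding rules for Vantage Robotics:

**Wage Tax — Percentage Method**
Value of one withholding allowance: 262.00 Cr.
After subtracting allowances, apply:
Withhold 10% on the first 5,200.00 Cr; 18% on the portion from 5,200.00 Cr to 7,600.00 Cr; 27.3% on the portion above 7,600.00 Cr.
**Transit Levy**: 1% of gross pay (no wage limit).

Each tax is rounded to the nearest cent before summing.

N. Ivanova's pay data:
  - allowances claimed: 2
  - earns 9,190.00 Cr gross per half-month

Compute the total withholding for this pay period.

1,334.92 Cr

Wage Tax: taxable = 9,190.00 Cr − 2×262.00 Cr = 8,666.00 Cr
  952.00 Cr + 27.3% × (8,666.00 Cr − 7,600.00 Cr) = 952.00 Cr + 27.3% × 1,066.00 Cr = 1,243.02 Cr
Transit Levy: 1% × 9,190.00 Cr = 91.90 Cr
Total: 1,243.02 Cr + 91.90 Cr = 1,334.92 Cr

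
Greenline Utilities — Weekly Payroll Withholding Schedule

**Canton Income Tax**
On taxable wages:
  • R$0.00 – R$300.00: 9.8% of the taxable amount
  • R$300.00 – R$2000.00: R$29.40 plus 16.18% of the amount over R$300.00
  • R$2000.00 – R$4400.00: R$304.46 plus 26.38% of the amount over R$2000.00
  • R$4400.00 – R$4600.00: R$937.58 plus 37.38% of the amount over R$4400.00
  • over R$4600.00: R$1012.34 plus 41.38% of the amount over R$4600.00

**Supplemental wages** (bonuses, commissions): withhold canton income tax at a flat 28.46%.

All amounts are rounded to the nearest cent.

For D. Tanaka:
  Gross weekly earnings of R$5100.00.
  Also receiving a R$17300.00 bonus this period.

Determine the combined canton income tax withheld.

Canton Income Tax: taxable = R$5100.00
  R$1012.34 + 41.38% × (R$5100.00 − R$4600.00) = R$1012.34 + 41.38% × R$500.00 = R$1219.24
Supplemental (28.46% flat on bonus): 28.46% × R$17300.00 = R$4923.58
Total canton income tax: R$1219.24 + R$4923.58 = R$6142.82

R$6142.82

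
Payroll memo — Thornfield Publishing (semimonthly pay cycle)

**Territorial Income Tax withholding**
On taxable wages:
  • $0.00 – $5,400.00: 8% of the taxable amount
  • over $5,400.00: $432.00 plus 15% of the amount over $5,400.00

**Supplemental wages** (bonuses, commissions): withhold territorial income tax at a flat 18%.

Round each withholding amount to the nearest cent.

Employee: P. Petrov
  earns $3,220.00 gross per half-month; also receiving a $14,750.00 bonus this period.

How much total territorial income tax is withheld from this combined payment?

Territorial Income Tax: taxable = $3,220.00
  8% × $3,220.00 = $257.60
Supplemental (18% flat on bonus): 18% × $14,750.00 = $2,655.00
Total territorial income tax: $257.60 + $2,655.00 = $2,912.60

$2,912.60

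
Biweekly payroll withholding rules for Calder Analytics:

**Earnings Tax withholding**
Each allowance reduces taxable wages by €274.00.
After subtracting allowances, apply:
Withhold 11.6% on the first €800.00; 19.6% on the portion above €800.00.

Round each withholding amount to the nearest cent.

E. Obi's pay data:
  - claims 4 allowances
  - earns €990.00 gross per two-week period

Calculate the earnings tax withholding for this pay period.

Earnings Tax: taxable = €990.00 − 4×€274.00 = €-106.00
  Taxable ≤ 0 → €0.00

€0.00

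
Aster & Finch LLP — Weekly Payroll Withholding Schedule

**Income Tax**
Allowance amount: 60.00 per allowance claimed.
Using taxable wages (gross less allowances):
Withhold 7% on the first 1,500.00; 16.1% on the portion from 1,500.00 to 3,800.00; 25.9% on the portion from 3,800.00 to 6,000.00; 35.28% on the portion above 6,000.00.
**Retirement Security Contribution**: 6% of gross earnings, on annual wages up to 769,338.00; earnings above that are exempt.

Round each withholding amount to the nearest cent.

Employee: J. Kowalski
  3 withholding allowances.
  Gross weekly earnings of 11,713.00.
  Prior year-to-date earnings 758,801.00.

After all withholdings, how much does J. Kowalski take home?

8,083.64

Income Tax: taxable = 11,713.00 − 3×60.00 = 11,533.00
  1,045.10 + 35.28% × (11,533.00 − 6,000.00) = 1,045.10 + 35.28% × 5,533.00 = 2,997.14
Retirement Security Contribution: cap 769,338.00 − YTD 758,801.00 = 10,537.00 subject; 6% × 10,537.00 = 632.22
Total withheld: 2,997.14 + 632.22 = 3,629.36
Net pay: 11,713.00 − 3,629.36 = 8,083.64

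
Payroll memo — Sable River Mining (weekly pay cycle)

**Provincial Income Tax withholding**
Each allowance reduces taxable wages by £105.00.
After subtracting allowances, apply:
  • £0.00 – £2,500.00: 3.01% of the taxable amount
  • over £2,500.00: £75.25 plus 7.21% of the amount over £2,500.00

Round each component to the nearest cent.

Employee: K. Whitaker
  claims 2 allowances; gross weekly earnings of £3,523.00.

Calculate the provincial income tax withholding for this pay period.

£133.87

Provincial Income Tax: taxable = £3,523.00 − 2×£105.00 = £3,313.00
  £75.25 + 7.21% × (£3,313.00 − £2,500.00) = £75.25 + 7.21% × £813.00 = £133.87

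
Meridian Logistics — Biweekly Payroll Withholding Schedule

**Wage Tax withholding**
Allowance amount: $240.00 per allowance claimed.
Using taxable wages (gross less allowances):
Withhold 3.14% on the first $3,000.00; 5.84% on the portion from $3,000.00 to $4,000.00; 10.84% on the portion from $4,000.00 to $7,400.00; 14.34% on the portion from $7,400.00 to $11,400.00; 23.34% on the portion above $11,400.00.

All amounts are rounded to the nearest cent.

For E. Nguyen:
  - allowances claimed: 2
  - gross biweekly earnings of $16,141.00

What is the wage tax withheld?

$2,089.28

Wage Tax: taxable = $16,141.00 − 2×$240.00 = $15,661.00
  $1,094.76 + 23.34% × ($15,661.00 − $11,400.00) = $1,094.76 + 23.34% × $4,261.00 = $2,089.28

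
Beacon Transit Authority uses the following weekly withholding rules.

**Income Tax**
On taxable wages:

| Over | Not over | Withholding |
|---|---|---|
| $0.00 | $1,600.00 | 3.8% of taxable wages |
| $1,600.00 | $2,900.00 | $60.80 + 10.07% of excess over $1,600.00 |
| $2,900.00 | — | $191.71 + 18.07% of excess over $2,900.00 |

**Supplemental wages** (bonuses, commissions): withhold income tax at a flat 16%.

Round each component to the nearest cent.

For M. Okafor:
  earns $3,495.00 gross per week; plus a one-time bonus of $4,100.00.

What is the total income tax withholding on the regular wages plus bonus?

Income Tax: taxable = $3,495.00
  $191.71 + 18.07% × ($3,495.00 − $2,900.00) = $191.71 + 18.07% × $595.00 = $299.23
Supplemental (16% flat on bonus): 16% × $4,100.00 = $656.00
Total income tax: $299.23 + $656.00 = $955.23

$955.23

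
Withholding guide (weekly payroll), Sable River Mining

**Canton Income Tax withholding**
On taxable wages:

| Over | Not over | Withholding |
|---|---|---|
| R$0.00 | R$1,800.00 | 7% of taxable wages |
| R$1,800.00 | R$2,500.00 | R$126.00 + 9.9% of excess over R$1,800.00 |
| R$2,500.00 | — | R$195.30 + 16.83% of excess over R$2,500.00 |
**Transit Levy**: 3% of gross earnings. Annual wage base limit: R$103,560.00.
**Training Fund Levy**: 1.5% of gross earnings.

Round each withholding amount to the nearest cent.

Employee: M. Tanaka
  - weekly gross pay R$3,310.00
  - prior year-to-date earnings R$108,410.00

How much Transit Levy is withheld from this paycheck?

Transit Levy: YTD R$108,410.00 ≥ cap R$103,560.00 → R$0.00

R$0.00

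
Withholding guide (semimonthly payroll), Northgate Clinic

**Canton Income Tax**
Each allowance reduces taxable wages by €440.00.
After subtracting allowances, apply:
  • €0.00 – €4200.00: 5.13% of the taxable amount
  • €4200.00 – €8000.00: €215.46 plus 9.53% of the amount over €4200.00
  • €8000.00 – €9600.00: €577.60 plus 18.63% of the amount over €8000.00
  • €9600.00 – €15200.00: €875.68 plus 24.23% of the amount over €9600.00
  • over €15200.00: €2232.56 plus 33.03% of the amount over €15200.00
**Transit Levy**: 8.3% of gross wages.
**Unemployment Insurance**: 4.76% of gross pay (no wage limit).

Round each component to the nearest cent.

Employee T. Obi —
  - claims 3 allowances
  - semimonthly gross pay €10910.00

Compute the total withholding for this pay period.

Canton Income Tax: taxable = €10910.00 − 3×€440.00 = €9590.00
  €577.60 + 18.63% × (€9590.00 − €8000.00) = €577.60 + 18.63% × €1590.00 = €873.82
Transit Levy: 8.3% × €10910.00 = €905.53
Unemployment Insurance: 4.76% × €10910.00 = €519.32
Total: €873.82 + €905.53 + €519.32 = €2298.67

€2298.67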